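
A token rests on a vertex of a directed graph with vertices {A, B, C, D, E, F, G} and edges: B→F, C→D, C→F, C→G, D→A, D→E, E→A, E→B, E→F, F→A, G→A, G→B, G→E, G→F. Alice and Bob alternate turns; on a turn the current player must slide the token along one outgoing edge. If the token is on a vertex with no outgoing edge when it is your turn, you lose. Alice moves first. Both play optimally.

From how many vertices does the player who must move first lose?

3

Positions with no move are L. A position that does have a move is losing for the player to move precisely when every available move leads to a winning position for the opponent. Fill in the labels:
Every edge goes from a vertex to one that appears earlier in the order A, F, B, E, G, D, C, so processing vertices in that order labels each vertex after all of its successors.
A: no outgoing edge → L
F: →A(L), so W
B: →F(W) only, which is W, so L
E: →B(L), so W
G: →B(L), so W
D: →A(L), so W
C: →D(W), G(W), F(W) — all W, so L
The L vertices are A, B, C; that is 3 in all.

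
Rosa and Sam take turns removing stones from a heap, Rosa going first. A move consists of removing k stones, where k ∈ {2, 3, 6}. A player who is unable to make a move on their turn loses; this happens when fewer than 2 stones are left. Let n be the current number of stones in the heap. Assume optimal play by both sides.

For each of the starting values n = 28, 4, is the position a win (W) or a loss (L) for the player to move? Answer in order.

Compute win/loss labels from the base case upward. A position with no move is L. Any other position is W if it can reach an L in one move, else L.
n=0: no move → L
n=1: no move → L
n=2: W (go to 0, an L position)
n=3: W (go to 1, an L position)
n=4: W (go to 1, an L position)
n=5: L (options 3(W), 2(W) are all W)
n=6: W (go to 0, an L position)
n=7: W (go to 5, an L position)
n=8: W (go to 5, an L position)
n=9: L (options 7(W), 6(W), 3(W) are all W)
n=10: L (options 8(W), 7(W), 4(W) are all W)
n=11: W (go to 9, an L position)
n=12: W (go to 10, an L position)
n=13: W (go to 10, an L position)
n=14: L (options 12(W), 11(W), 8(W) are all W)
n=15: W (go to 9, an L position)
n=16: W (go to 14, an L position)
n=17: W (go to 14, an L position)
n=18: L (options 16(W), 15(W), 12(W) are all W)
n=19: L (options 17(W), 16(W), 13(W) are all W)
n=20: W (go to 18, an L position)
n=21: W (go to 19, an L position)
n=22: W (go to 19, an L position)
n=23: L (options 21(W), 20(W), 17(W) are all W)
n=24: W (go to 18, an L position)
n=25: W (go to 23, an L position)
n=26: W (go to 23, an L position)
n=27: L (options 25(W), 24(W), 21(W) are all W)
n=28: L (options 26(W), 25(W), 22(W) are all W)

28: L, 4: W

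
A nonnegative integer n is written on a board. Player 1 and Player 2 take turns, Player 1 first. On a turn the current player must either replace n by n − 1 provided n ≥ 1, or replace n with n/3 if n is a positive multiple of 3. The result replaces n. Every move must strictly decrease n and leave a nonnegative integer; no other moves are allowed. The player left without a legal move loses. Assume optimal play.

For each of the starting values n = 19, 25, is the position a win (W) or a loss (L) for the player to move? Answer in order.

Classify positions by backward induction: terminal positions (no move available) are L. From any other position, the mover wins iff some move reaches an L.
n=0: no move → L
n=1: can move to 0, which is L ⇒ W
n=2: the only move is to 1(W), a W ⇒ L
n=3: can move to 2, which is L ⇒ W
n=4: the only move is to 3(W), a W ⇒ L
n=5: can move to 4, which is L ⇒ W
n=6: can move to 2, which is L ⇒ W
n=7: the only move is to 6(W), a W ⇒ L
n=8: can move to 7, which is L ⇒ W
n=9: moves to 3(W), 8(W); every one is W ⇒ L
n=10: can move to 9, which is L ⇒ W
n=11: the only move is to 10(W), a W ⇒ L
n=12: can move to 4, which is L ⇒ W
n=13: the only move is to 12(W), a W ⇒ L
n=14: can move to 13, which is L ⇒ W
n=15: moves to 5(W), 14(W); every one is W ⇒ L
n=16: can move to 15, which is L ⇒ W
n=17: the only move is to 16(W), a W ⇒ L
n=18: can move to 17, which is L ⇒ W
n=19: the only move is to 18(W), a W ⇒ L
n=20: can move to 19, which is L ⇒ W
n=21: can move to 7, which is L ⇒ W
n=22: the only move is to 21(W), a W ⇒ L
n=23: can move to 22, which is L ⇒ W
n=24: moves to 8(W), 23(W); every one is W ⇒ L
n=25: can move to 24, which is L ⇒ W

19: L, 25: W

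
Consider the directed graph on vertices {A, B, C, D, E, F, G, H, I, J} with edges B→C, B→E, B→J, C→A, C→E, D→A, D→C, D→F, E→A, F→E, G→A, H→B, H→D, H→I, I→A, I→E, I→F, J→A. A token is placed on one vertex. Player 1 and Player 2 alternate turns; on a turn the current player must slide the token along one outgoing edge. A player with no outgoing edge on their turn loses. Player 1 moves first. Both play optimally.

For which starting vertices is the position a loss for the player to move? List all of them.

Build the W/L table. Terminal = L. A non-terminal position is W if it has a move to some L; otherwise it is L.
Every edge goes from a vertex to one that appears earlier in the order A, E, J, F, I, C, B, D, G, H, so processing vertices in that order labels each vertex after all of its successors.
A: no outgoing edge → L
E: reaches L-position A → W
J: reaches L-position A → W
F: only reaches E(W), which is W → L
I: reaches L-position F → W
C: reaches L-position A → W
B: only reaches C(W), J(W), E(W), all W → L
D: reaches L-position F → W
G: reaches L-position A → W
H: reaches L-position B → W
The losing starting vertices are exactly the entries labelled L in this table (3 of them).

A, B, F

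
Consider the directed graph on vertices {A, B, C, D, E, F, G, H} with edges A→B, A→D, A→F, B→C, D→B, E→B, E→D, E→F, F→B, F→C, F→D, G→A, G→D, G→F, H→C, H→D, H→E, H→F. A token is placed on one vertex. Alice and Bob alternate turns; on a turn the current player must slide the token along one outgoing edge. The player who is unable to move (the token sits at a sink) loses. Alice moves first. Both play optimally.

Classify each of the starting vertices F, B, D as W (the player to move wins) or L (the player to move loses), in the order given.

Label each position W (a win for the player to move) or L (a loss). A position with no legal move is L; any other position is W exactly when some move reaches an L, and L when every move reaches a W.
Every edge goes from a vertex to one that appears earlier in the order C, B, D, F, A, E, G, H, so processing vertices in that order labels each vertex after all of its successors.
C: no outgoing edge → L
B: →C(L), so W
D: →B(W) only, which is W, so L
F: →D(L), so W
A: →D(L), so W
E: →D(L), so W
G: →D(L), so W
H: →D(L), so W

F: W, B: W, D: L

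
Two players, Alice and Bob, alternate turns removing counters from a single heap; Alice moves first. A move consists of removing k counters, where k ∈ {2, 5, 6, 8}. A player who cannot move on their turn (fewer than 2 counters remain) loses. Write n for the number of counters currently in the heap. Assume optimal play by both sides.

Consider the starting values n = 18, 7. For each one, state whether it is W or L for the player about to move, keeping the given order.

Positions with no move are L. A position that does have a move is losing for the player to move precisely when every available move leads to a winning position for the opponent. Fill in the labels:
n=0: no move → L
n=1: no move → L
n=2: →0(L), so W
n=3: →1(L), so W
n=4: →2(W) only, which is W, so L
n=5: →0(L), so W
n=6: →4(L), so W
n=7: →1(L), so W
n=8: →0(L), so W
n=9: →4(L), so W
n=10: →4(L), so W
n=11: →9(W), 6(W), 5(W), 3(W) — all W, so L
n=12: →4(L), so W
n=13: →11(L), so W
n=14: →12(W), 9(W), 8(W), 6(W) — all W, so L
n=15: →13(W), 10(W), 9(W), 7(W) — all W, so L
n=16: →14(L), so W
n=17: →15(L), so W
n=18: →16(W), 13(W), 12(W), 10(W) — all W, so L

18: L, 7: W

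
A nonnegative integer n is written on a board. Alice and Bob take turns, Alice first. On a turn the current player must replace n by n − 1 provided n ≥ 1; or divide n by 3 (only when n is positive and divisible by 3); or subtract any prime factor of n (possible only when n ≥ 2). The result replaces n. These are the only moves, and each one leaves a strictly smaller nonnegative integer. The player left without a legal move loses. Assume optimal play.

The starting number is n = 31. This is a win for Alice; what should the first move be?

Positions with no move are L. A position that does have a move is losing for the player to move precisely when every available move leads to a winning position for the opponent. Fill in the labels:
n=0: no move → L
n=1: can move to 0, which is L ⇒ W
n=2: can move to 0, which is L ⇒ W
n=3: can move to 0, which is L ⇒ W
n=4: moves to 2(W), 3(W); every one is W ⇒ L
n=5: can move to 0, which is L ⇒ W
n=6: can move to 4, which is L ⇒ W
n=7: can move to 0, which is L ⇒ W
n=8: moves to 6(W), 7(W); every one is W ⇒ L
n=9: can move to 8, which is L ⇒ W
n=10: can move to 8, which is L ⇒ W
n=11: can move to 0, which is L ⇒ W
n=12: can move to 4, which is L ⇒ W
n=13: can move to 0, which is L ⇒ W
n=14: moves to 7(W), 12(W), 13(W); every one is W ⇒ L
n=15: can move to 14, which is L ⇒ W
n=16: can move to 14, which is L ⇒ W
n=17: can move to 0, which is L ⇒ W
n=18: moves to 6(W), 15(W), 16(W), 17(W); every one is W ⇒ L
n=19: can move to 0, which is L ⇒ W
n=20: can move to 18, which is L ⇒ W
n=21: can move to 14, which is L ⇒ W
n=22: moves to 11(W), 20(W), 21(W); every one is W ⇒ L
n=23: can move to 0, which is L ⇒ W
n=24: can move to 8, which is L ⇒ W
n=25: moves to 20(W), 24(W); every one is W ⇒ L
n=26: can move to 25, which is L ⇒ W
n=27: moves to 9(W), 24(W), 26(W); every one is W ⇒ L
n=28: can move to 27, which is L ⇒ W
n=29: can move to 0, which is L ⇒ W
n=30: can move to 25, which is L ⇒ W
n=31: can move to 0, which is L ⇒ W
From 31, the L positions reachable in one move are: 0.

Move to 0.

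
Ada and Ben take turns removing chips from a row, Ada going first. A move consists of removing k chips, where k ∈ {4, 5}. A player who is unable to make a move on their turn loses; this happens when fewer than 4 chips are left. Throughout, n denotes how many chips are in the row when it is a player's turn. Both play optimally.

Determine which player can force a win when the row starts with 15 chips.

Ada wins.

Work bottom-up. With no move the player to move loses. Otherwise the position is W if at least one move leads to an L position for the opponent, and L if every move leads to a W.
n=0: no move → L
n=1: no move → L
n=2: no move → L
n=3: no move → L
n=4: →0(L), so W
n=5: →1(L), so W
n=6: →2(L), so W
n=7: →3(L), so W
n=8: →3(L), so W
n=9: →5(W), 4(W) — all W, so L
n=10: →6(W), 5(W) — all W, so L
n=11: →7(W), 6(W) — all W, so L
n=12: →8(W), 7(W) — all W, so L
n=13: →9(L), so W
n=14: →10(L), so W
n=15: →11(L), so W
From 15 Ada can remove 4, leaving 11, reaching an L position.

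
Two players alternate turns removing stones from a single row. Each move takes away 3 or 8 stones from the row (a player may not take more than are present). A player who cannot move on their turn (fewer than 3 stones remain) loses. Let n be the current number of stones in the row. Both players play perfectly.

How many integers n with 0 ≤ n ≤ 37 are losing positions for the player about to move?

Label each position W (a win for the player to move) or L (a loss). A position with no legal move is L; any other position is W exactly when some move reaches an L, and L when every move reaches a W.
n=0: no move → L
n=1: no move → L
n=2: no move → L
n=3: →0(L), so W
n=4: →1(L), so W
n=5: →2(L), so W
n=6: →3(W) only, which is W, so L
n=7: →4(W) only, which is W, so L
n=8: →0(L), so W
n=9: →6(L), so W
n=10: →7(L), so W
n=11: →8(W), 3(W) — all W, so L
n=12: →9(W), 4(W) — all W, so L
n=13: →10(W), 5(W) — all W, so L
n=14: →11(L), so W
n=15: →12(L), so W
n=16: →13(L), so W
n=17: →14(W), 9(W) — all W, so L
n=18: →15(W), 10(W) — all W, so L
n=19: →11(L), so W
n=20: →17(L), so W
n=21: →18(L), so W
n=22: →19(W), 14(W) — all W, so L
n=23: →20(W), 15(W) — all W, so L
n=24: →21(W), 16(W) — all W, so L
n=25: →22(L), so W
n=26: →23(L), so W
n=27: →24(L), so W
n=28: →25(W), 20(W) — all W, so L
n=29: →26(W), 21(W) — all W, so L
n=30: →22(L), so W
n=31: →28(L), so W
n=32: →29(L), so W
n=33: →30(W), 25(W) — all W, so L
n=34: →31(W), 26(W) — all W, so L
n=35: →32(W), 27(W) — all W, so L
n=36: →33(L), so W
n=37: →34(L), so W
L entries with 0 ≤ n ≤ 37: n = 0, 1, 2, 6, 7, 11, 12, 13, 17, 18, 22, 23, 24, 28, 29, 33, 34, 35; that makes 18.

18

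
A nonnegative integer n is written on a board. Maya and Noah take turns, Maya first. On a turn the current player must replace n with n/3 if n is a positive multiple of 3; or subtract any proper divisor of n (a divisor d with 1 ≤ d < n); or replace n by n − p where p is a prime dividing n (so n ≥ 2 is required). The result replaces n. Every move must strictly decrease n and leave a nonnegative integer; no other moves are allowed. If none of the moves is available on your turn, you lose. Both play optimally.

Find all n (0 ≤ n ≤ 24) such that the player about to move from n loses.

0, 1, 4, 9, 14, 20

Compute win/loss labels from the base case upward. A position with no move is L. Any other position is W if it can reach an L in one move, else L.
n=0: no move → L
n=1: no move → L
n=2: W (go to 0, an L position)
n=3: W (go to 0, an L position)
n=4: L (options 2(W), 3(W) are all W)
n=5: W (go to 0, an L position)
n=6: W (go to 4, an L position)
n=7: W (go to 0, an L position)
n=8: W (go to 4, an L position)
n=9: L (options 3(W), 6(W), 8(W) are all W)
n=10: W (go to 9, an L position)
n=11: W (go to 0, an L position)
n=12: W (go to 4, an L position)
n=13: W (go to 0, an L position)
n=14: L (options 7(W), 12(W), 13(W) are all W)
n=15: W (go to 14, an L position)
n=16: W (go to 14, an L position)
n=17: W (go to 0, an L position)
n=18: W (go to 9, an L position)
n=19: W (go to 0, an L position)
n=20: L (options 10(W), 15(W), 16(W), 18(W), 19(W) are all W)
n=21: W (go to 14, an L position)
n=22: W (go to 20, an L position)
n=23: W (go to 0, an L position)
n=24: W (go to 20, an L position)
Reading off the rows marked L gives the requested list; there are 6 such values of n.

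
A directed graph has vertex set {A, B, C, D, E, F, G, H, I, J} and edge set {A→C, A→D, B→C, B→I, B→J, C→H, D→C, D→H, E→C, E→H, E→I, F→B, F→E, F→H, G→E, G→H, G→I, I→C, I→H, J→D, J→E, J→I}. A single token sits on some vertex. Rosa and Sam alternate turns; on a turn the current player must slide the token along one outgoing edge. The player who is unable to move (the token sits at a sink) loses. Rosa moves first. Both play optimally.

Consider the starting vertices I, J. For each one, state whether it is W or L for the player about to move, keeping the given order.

I: W, J: L

Label each position W (a win for the player to move) or L (a loss). A position with no legal move is L; any other position is W exactly when some move reaches an L, and L when every move reaches a W.
Every edge goes from a vertex to one that appears earlier in the order H, C, I, E, D, A, J, B, G, F, so processing vertices in that order labels each vertex after all of its successors.
H: no outgoing edge → L
C: reaches L-position H → W
I: reaches L-position H → W
E: reaches L-position H → W
D: reaches L-position H → W
A: only reaches D(W), C(W), all W → L
J: only reaches D(W), E(W), I(W), all W → L
B: reaches L-position J → W
G: reaches L-position H → W
F: reaches L-position H → W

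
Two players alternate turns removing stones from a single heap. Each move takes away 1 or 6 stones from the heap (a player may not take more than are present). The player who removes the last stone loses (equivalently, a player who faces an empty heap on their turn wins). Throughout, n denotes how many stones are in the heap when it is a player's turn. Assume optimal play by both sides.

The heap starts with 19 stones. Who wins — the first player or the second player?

Positions with no move are W. A position that does have a move is losing for the player to move precisely when every available move leads to a winning position for the opponent. Fill in the labels:
n=0: no move; the opponent has just taken the last stone and therefore loses → W
n=1: only reaches 0(W), which is W → L
n=2: reaches L-position 1 → W
n=3: only reaches 2(W), which is W → L
n=4: reaches L-position 3 → W
n=5: only reaches 4(W), which is W → L
n=6: reaches L-position 5 → W
n=7: reaches L-position 1 → W
n=8: only reaches 7(W), 2(W), all W → L
n=9: reaches L-position 8 → W
n=10: only reaches 9(W), 4(W), all W → L
n=11: reaches L-position 10 → W
n=12: only reaches 11(W), 6(W), all W → L
n=13: reaches L-position 12 → W
n=14: reaches L-position 8 → W
n=15: only reaches 14(W), 9(W), all W → L
n=16: reaches L-position 15 → W
n=17: only reaches 16(W), 11(W), all W → L
n=18: reaches L-position 17 → W
n=19: only reaches 18(W), 13(W), all W → L
Every move from 19 reaches a W position, so the mover loses.

The second player wins.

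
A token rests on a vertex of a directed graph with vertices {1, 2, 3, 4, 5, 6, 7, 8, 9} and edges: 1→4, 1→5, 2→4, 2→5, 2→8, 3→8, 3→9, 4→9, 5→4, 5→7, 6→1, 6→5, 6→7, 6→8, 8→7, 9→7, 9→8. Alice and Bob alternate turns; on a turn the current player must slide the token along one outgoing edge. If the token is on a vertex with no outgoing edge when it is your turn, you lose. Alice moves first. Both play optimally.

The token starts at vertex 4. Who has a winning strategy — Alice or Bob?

Bob wins.

Build the W/L table. Terminal = L. A non-terminal position is W if it has a move to some L; otherwise it is L.
Every edge goes from a vertex to one that appears earlier in the order 7, 8, 9, 3, 4, 5, 1, 6, 2, so processing vertices in that order labels each vertex after all of its successors.
7: no outgoing edge → L
8: →7(L), so W
9: →7(L), so W
3: →9(W), 8(W) — all W, so L
4: →9(W) only, which is W, so L
5: →4(L), so W
1: →4(L), so W
6: →7(L), so W
2: →4(L), so W
Every move from 4 reaches a W position, so the mover loses.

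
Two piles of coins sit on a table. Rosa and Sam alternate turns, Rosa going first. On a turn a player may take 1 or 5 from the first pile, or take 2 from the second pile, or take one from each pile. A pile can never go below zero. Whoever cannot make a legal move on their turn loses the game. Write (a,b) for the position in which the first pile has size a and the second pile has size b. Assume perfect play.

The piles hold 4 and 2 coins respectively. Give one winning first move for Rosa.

Label each position W (a win for the player to move) or L (a loss). A position with no legal move is L; any other position is W exactly when some move reaches an L, and L when every move reaches a W.
No move ever increases a pile, so every position that can arise here has a ≤ 4 and b ≤ 2; it is enough to label the cells with 0 ≤ a ≤ 4 and 0 ≤ b ≤ 2.
Every move lowers a or b (never raises either), so fill the grid row by row in increasing a, and left to right within a row: each cell's successors are then already labelled.
      b=0  b=1  b=2
a=0:    L    L    W
a=1:    W    W    W
a=2:    L    L    W
a=3:    W    W    W
a=4:    L    L    W
Cells with no legal move (terminal, hence L): (0,0), (0,1).
The remaining L cells, each justified by listing all of its moves:
(2,0): only reaches (1,0)(W), which is W → L
(2,1): only reaches (1,1)(W), (1,0)(W), all W → L
(4,0): only reaches (3,0)(W), which is W → L
(4,1): only reaches (3,1)(W), (3,0)(W), all W → L
Every other cell has at least one move into one of the L cells above, so it is W.
From (4,2), the L positions reachable in one move are: (4,0).

Move to (4,0).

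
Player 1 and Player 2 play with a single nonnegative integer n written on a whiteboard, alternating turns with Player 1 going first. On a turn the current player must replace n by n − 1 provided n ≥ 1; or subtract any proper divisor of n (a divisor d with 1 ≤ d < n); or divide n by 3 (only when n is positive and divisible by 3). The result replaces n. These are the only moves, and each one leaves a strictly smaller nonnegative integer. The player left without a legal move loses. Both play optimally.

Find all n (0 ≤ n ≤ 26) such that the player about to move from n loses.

0, 2, 5, 7, 9, 11, 13, 16, 19, 23, 25

Work bottom-up. With no move the player to move loses. Otherwise the position is W if at least one move leads to an L position for the opponent, and L if every move leads to a W.
n=0: no move → L
n=1: →0(L), so W
n=2: →1(W) only, which is W, so L
n=3: →2(L), so W
n=4: →2(L), so W
n=5: →4(W) only, which is W, so L
n=6: →2(L), so W
n=7: →6(W) only, which is W, so L
n=8: →7(L), so W
n=9: →3(W), 6(W), 8(W) — all W, so L
n=10: →5(L), so W
n=11: →10(W) only, which is W, so L
n=12: →9(L), so W
n=13: →12(W) only, which is W, so L
n=14: →7(L), so W
n=15: →5(L), so W
n=16: →8(W), 12(W), 14(W), 15(W) — all W, so L
n=17: →16(L), so W
n=18: →9(L), so W
n=19: →18(W) only, which is W, so L
n=20: →16(L), so W
n=21: →7(L), so W
n=22: →11(L), so W
n=23: →22(W) only, which is W, so L
n=24: →16(L), so W
n=25: →20(W), 24(W) — all W, so L
n=26: →13(L), so W
The losing starting values of n are exactly the entries labelled L in this table (11 of them).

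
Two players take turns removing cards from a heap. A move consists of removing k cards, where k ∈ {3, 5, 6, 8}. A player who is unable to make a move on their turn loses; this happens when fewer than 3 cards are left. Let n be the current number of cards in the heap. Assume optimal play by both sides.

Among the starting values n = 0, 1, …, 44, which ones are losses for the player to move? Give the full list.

0, 1, 2, 11, 12, 13, 22, 23, 24, 33, 34, 35, 44

Positions with no move are L. A position that does have a move is losing for the player to move precisely when every available move leads to a winning position for the opponent. Fill in the labels:
n=0: no move → L
n=1: no move → L
n=2: no move → L
n=3: W (go to 0, an L position)
n=4: W (go to 1, an L position)
n=5: W (go to 2, an L position)
n=6: W (go to 1, an L position)
n=7: W (go to 2, an L position)
n=8: W (go to 2, an L position)
n=9: W (go to 1, an L position)
n=10: W (go to 2, an L position)
n=11: L (options 8(W), 6(W), 5(W), 3(W) are all W)
n=12: L (options 9(W), 7(W), 6(W), 4(W) are all W)
n=13: L (options 10(W), 8(W), 7(W), 5(W) are all W)
n=14: W (go to 11, an L position)
n=15: W (go to 12, an L position)
n=16: W (go to 13, an L position)
n=17: W (go to 12, an L position)
n=18: W (go to 13, an L position)
n=19: W (go to 13, an L position)
n=20: W (go to 12, an L position)
n=21: W (go to 13, an L position)
n=22: L (options 19(W), 17(W), 16(W), 14(W) are all W)
n=23: L (options 20(W), 18(W), 17(W), 15(W) are all W)
n=24: L (options 21(W), 19(W), 18(W), 16(W) are all W)
n=25: W (go to 22, an L position)
n=26: W (go to 23, an L position)
n=27: W (go to 24, an L position)
n=28: W (go to 23, an L position)
n=29: W (go to 24, an L position)
n=30: W (go to 24, an L position)
n=31: W (go to 23, an L position)
n=32: W (go to 24, an L position)
n=33: L (options 30(W), 28(W), 27(W), 25(W) are all W)
n=34: L (options 31(W), 29(W), 28(W), 26(W) are all W)
n=35: L (options 32(W), 30(W), 29(W), 27(W) are all W)
n=36: W (go to 33, an L position)
n=37: W (go to 34, an L position)
n=38: W (go to 35, an L position)
n=39: W (go to 34, an L position)
n=40: W (go to 35, an L position)
n=41: W (go to 35, an L position)
n=42: W (go to 34, an L position)
n=43: W (go to 35, an L position)
n=44: L (options 41(W), 39(W), 38(W), 36(W) are all W)
The losing starting values of n are exactly the entries labelled L in this table (13 of them).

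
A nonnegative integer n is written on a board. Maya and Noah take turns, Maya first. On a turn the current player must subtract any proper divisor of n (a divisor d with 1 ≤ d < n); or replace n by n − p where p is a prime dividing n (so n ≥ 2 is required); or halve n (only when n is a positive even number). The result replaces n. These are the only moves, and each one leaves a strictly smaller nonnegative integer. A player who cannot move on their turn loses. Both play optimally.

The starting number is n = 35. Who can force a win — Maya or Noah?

Compute win/loss labels from the base case upward. A position with no move is L. Any other position is W if it can reach an L in one move, else L.
n=0: no move → L
n=1: no move → L
n=2: W (go to 0, an L position)
n=3: W (go to 0, an L position)
n=4: L (options 2(W), 3(W) are all W)
n=5: W (go to 0, an L position)
n=6: W (go to 4, an L position)
n=7: W (go to 0, an L position)
n=8: W (go to 4, an L position)
n=9: L (options 6(W), 8(W) are all W)
n=10: W (go to 9, an L position)
n=11: W (go to 0, an L position)
n=12: W (go to 9, an L position)
n=13: W (go to 0, an L position)
n=14: L (options 7(W), 12(W), 13(W) are all W)
n=15: W (go to 14, an L position)
n=16: W (go to 14, an L position)
n=17: W (go to 0, an L position)
n=18: W (go to 9, an L position)
n=19: W (go to 0, an L position)
n=20: L (options 10(W), 15(W), 16(W), 18(W), 19(W) are all W)
n=21: W (go to 14, an L position)
n=22: W (go to 20, an L position)
n=23: W (go to 0, an L position)
n=24: W (go to 20, an L position)
n=25: W (go to 20, an L position)
n=26: L (options 13(W), 24(W), 25(W) are all W)
n=27: W (go to 26, an L position)
n=28: W (go to 14, an L position)
n=29: W (go to 0, an L position)
n=30: W (go to 20, an L position)
n=31: W (go to 0, an L position)
n=32: L (options 16(W), 24(W), 28(W), 30(W), 31(W) are all W)
n=33: W (go to 32, an L position)
n=34: W (go to 32, an L position)
n=35: L (options 28(W), 30(W), 34(W) are all W)
The starting position 35 is L: whatever Maya does, the opponent receives a W position.

Noah wins.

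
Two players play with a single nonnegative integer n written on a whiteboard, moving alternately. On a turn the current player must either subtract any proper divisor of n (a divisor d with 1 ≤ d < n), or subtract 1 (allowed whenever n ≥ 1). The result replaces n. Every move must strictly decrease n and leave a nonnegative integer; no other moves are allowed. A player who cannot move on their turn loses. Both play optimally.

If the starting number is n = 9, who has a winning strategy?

The second player wins.

Positions with no move are L. A position that does have a move is losing for the player to move precisely when every available move leads to a winning position for the opponent. Fill in the labels:
n=0: no move → L
n=1: reaches L-position 0 → W
n=2: only reaches 1(W), which is W → L
n=3: reaches L-position 2 → W
n=4: reaches L-position 2 → W
n=5: only reaches 4(W), which is W → L
n=6: reaches L-position 5 → W
n=7: only reaches 6(W), which is W → L
n=8: reaches L-position 7 → W
n=9: only reaches 6(W), 8(W), all W → L
Every move from 9 reaches a W position, so the mover loses.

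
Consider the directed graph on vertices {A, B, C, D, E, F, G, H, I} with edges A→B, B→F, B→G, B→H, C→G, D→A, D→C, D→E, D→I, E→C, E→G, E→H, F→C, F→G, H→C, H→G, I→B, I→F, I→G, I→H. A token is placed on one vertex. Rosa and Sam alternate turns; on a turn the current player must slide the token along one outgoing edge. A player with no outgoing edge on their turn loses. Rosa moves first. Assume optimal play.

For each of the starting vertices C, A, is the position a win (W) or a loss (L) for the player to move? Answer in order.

Compute win/loss labels from the base case upward. A position with no move is L. Any other position is W if it can reach an L in one move, else L.
Every edge goes from a vertex to one that appears earlier in the order G, C, H, F, E, B, A, I, D, so processing vertices in that order labels each vertex after all of its successors.
G: no outgoing edge → L
C: W (go to G, an L position)
H: W (go to G, an L position)
F: W (go to G, an L position)
E: W (go to G, an L position)
B: W (go to G, an L position)
A: L (sole option B(W) is W)
I: W (go to G, an L position)
D: W (go to A, an L position)

C: W, A: L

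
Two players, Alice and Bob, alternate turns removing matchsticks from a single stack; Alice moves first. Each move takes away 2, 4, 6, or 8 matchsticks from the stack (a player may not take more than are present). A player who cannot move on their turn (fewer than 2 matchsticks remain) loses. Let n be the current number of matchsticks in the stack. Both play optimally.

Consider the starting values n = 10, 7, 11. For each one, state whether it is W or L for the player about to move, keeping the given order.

Compute win/loss labels from the base case upward. A position with no move is L. Any other position is W if it can reach an L in one move, else L.
n=0: no move → L
n=1: no move → L
n=2: can move to 0, which is L ⇒ W
n=3: can move to 1, which is L ⇒ W
n=4: can move to 0, which is L ⇒ W
n=5: can move to 1, which is L ⇒ W
n=6: can move to 0, which is L ⇒ W
n=7: can move to 1, which is L ⇒ W
n=8: can move to 0, which is L ⇒ W
n=9: can move to 1, which is L ⇒ W
n=10: moves to 8(W), 6(W), 4(W), 2(W); every one is W ⇒ L
n=11: moves to 9(W), 7(W), 5(W), 3(W); every one is W ⇒ L

10: L, 7: W, 11: L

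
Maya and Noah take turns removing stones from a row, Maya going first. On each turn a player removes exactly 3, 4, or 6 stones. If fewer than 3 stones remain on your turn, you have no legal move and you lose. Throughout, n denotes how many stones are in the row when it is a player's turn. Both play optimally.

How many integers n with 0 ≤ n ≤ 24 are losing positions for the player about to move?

Work bottom-up. With no move the player to move loses. Otherwise the position is W if at least one move leads to an L position for the opponent, and L if every move leads to a W.
n=0: no move → L
n=1: no move → L
n=2: no move → L
n=3: →0(L), so W
n=4: →1(L), so W
n=5: →2(L), so W
n=6: →2(L), so W
n=7: →1(L), so W
n=8: →2(L), so W
n=9: →6(W), 5(W), 3(W) — all W, so L
n=10: →7(W), 6(W), 4(W) — all W, so L
n=11: →8(W), 7(W), 5(W) — all W, so L
n=12: →9(L), so W
n=13: →10(L), so W
n=14: →11(L), so W
n=15: →11(L), so W
n=16: →10(L), so W
n=17: →11(L), so W
n=18: →15(W), 14(W), 12(W) — all W, so L
n=19: →16(W), 15(W), 13(W) — all W, so L
n=20: →17(W), 16(W), 14(W) — all W, so L
n=21: →18(L), so W
n=22: →19(L), so W
n=23: →20(L), so W
n=24: →20(L), so W
L entries with 0 ≤ n ≤ 24: n = 0, 1, 2, 9, 10, 11, 18, 19, 20; that makes 9.

9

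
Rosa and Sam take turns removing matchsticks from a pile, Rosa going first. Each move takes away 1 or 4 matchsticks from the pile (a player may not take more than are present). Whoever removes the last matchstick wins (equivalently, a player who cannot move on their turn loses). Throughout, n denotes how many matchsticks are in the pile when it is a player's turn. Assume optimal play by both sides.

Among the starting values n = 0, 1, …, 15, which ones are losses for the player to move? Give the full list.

0, 2, 5, 7, 10, 12, 15

Use the standard recursion: the mover loses at a terminal position; elsewhere, the mover wins exactly when some move hands the opponent an L position.
n=0: no move → L
n=1: can move to 0, which is L ⇒ W
n=2: the only move is to 1(W), a W ⇒ L
n=3: can move to 2, which is L ⇒ W
n=4: can move to 0, which is L ⇒ W
n=5: moves to 4(W), 1(W); every one is W ⇒ L
n=6: can move to 5, which is L ⇒ W
n=7: moves to 6(W), 3(W); every one is W ⇒ L
n=8: can move to 7, which is L ⇒ W
n=9: can move to 5, which is L ⇒ W
n=10: moves to 9(W), 6(W); every one is W ⇒ L
n=11: can move to 10, which is L ⇒ W
n=12: moves to 11(W), 8(W); every one is W ⇒ L
n=13: can move to 12, which is L ⇒ W
n=14: can move to 10, which is L ⇒ W
n=15: moves to 14(W), 11(W); every one is W ⇒ L
The losing starting values of n are exactly the entries labelled L in this table (7 of them).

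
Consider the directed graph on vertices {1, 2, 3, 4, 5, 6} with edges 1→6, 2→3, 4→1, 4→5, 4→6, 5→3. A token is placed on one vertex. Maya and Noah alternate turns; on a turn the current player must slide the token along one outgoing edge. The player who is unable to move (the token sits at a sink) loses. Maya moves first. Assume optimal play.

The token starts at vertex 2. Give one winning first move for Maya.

Compute win/loss labels from the base case upward. A position with no move is L. Any other position is W if it can reach an L in one move, else L.
Every edge goes from a vertex to one that appears earlier in the order 3, 6, 2, 1, 5, 4, so processing vertices in that order labels each vertex after all of its successors.
3: no outgoing edge → L
6: no outgoing edge → L
2: can move to 3, which is L ⇒ W
1: can move to 6, which is L ⇒ W
5: can move to 3, which is L ⇒ W
4: can move to 6, which is L ⇒ W
From 2, the L positions reachable in one move are: 3.

Move to 3.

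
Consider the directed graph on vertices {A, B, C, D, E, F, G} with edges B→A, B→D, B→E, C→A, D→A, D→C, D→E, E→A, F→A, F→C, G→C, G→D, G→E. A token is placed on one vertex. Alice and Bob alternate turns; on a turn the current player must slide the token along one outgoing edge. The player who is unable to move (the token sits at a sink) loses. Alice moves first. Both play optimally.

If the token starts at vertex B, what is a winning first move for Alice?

Move to A.

Build the W/L table. Terminal = L. A non-terminal position is W if it has a move to some L; otherwise it is L.
Every edge goes from a vertex to one that appears earlier in the order A, C, E, D, F, G, B, so processing vertices in that order labels each vertex after all of its successors.
A: no outgoing edge → L
C: →A(L), so W
E: →A(L), so W
D: →A(L), so W
F: →A(L), so W
G: →D(W), E(W), C(W) — all W, so L
B: →A(L), so W
From B, the L positions reachable in one move are: A.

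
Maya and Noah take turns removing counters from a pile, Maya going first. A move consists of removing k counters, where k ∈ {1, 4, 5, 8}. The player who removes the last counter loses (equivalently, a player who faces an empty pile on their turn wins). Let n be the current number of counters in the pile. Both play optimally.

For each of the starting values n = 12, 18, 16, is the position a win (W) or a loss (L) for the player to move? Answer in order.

12: L, 18: W, 16: W

Classify positions by backward induction: terminal positions (no move available) are W. From any other position, the mover wins iff some move reaches an L.
n=0: no move; the opponent has just taken the last counter and therefore loses → W
n=1: the only move is to 0(W), a W ⇒ L
n=2: can move to 1, which is L ⇒ W
n=3: the only move is to 2(W), a W ⇒ L
n=4: can move to 3, which is L ⇒ W
n=5: can move to 1, which is L ⇒ W
n=6: can move to 1, which is L ⇒ W
n=7: can move to 3, which is L ⇒ W
n=8: can move to 3, which is L ⇒ W
n=9: can move to 1, which is L ⇒ W
n=10: moves to 9(W), 6(W), 5(W), 2(W); every one is W ⇒ L
n=11: can move to 10, which is L ⇒ W
n=12: moves to 11(W), 8(W), 7(W), 4(W); every one is W ⇒ L
n=13: can move to 12, which is L ⇒ W
n=14: can move to 10, which is L ⇒ W
n=15: can move to 10, which is L ⇒ W
n=16: can move to 12, which is L ⇒ W
n=17: can move to 12, which is L ⇒ W
n=18: can move to 10, which is L ⇒ W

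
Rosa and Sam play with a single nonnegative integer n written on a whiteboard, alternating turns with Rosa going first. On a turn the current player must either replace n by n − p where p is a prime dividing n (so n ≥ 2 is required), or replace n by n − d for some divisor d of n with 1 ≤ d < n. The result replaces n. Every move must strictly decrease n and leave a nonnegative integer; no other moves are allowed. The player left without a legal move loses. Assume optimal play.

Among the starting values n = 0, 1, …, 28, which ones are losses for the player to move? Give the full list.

Build the W/L table. Terminal = L. A non-terminal position is W if it has a move to some L; otherwise it is L.
n=0: no move → L
n=1: no move → L
n=2: can move to 0, which is L ⇒ W
n=3: can move to 0, which is L ⇒ W
n=4: moves to 2(W), 3(W); every one is W ⇒ L
n=5: can move to 0, which is L ⇒ W
n=6: can move to 4, which is L ⇒ W
n=7: can move to 0, which is L ⇒ W
n=8: can move to 4, which is L ⇒ W
n=9: moves to 6(W), 8(W); every one is W ⇒ L
n=10: can move to 9, which is L ⇒ W
n=11: can move to 0, which is L ⇒ W
n=12: can move to 9, which is L ⇒ W
n=13: can move to 0, which is L ⇒ W
n=14: moves to 7(W), 12(W), 13(W); every one is W ⇒ L
n=15: can move to 14, which is L ⇒ W
n=16: can move to 14, which is L ⇒ W
n=17: can move to 0, which is L ⇒ W
n=18: can move to 9, which is L ⇒ W
n=19: can move to 0, which is L ⇒ W
n=20: moves to 10(W), 15(W), 16(W), 18(W), 19(W); every one is W ⇒ L
n=21: can move to 14, which is L ⇒ W
n=22: can move to 20, which is L ⇒ W
n=23: can move to 0, which is L ⇒ W
n=24: can move to 20, which is L ⇒ W
n=25: can move to 20, which is L ⇒ W
n=26: moves to 13(W), 24(W), 25(W); every one is W ⇒ L
n=27: can move to 26, which is L ⇒ W
n=28: can move to 14, which is L ⇒ W
Reading off the rows marked L gives the requested list; there are 7 such values of n.

0, 1, 4, 9, 14, 20, 26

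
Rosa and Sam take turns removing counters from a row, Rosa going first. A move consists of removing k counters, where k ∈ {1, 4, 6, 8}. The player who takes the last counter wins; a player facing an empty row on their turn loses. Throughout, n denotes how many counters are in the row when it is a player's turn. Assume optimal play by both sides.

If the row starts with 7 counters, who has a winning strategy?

Sam wins.

Build the W/L table. Terminal = L. A non-terminal position is W if it has a move to some L; otherwise it is L.
n=0: no move → L
n=1: W (go to 0, an L position)
n=2: L (sole option 1(W) is W)
n=3: W (go to 2, an L position)
n=4: W (go to 0, an L position)
n=5: L (options 4(W), 1(W) are all W)
n=6: W (go to 5, an L position)
n=7: L (options 6(W), 3(W), 1(W) are all W)
Every move from 7 reaches a W position, so the mover loses.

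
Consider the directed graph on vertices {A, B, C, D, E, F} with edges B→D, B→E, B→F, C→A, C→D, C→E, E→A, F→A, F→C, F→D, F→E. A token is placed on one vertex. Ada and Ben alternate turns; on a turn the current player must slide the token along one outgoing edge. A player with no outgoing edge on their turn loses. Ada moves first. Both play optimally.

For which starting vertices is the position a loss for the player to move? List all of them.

Positions with no move are L. A position that does have a move is losing for the player to move precisely when every available move leads to a winning position for the opponent. Fill in the labels:
Every edge goes from a vertex to one that appears earlier in the order A, D, E, C, F, B, so processing vertices in that order labels each vertex after all of its successors.
A: no outgoing edge → L
D: no outgoing edge → L
E: reaches L-position A → W
C: reaches L-position D → W
F: reaches L-position D → W
B: reaches L-position D → W
The losing starting vertices are exactly the entries labelled L in this table (2 of them).

A, D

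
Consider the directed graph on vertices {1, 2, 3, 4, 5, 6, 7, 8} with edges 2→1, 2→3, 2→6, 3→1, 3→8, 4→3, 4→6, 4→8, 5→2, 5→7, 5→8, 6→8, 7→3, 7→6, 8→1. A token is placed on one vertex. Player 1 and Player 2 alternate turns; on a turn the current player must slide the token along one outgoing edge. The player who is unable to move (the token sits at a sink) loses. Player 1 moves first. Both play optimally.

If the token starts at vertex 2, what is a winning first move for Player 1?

Move to 6.

Classify positions by backward induction: terminal positions (no move available) are L. From any other position, the mover wins iff some move reaches an L.
Every edge goes from a vertex to one that appears earlier in the order 1, 8, 3, 6, 4, 7, 2, 5, so processing vertices in that order labels each vertex after all of its successors.
1: no outgoing edge → L
8: reaches L-position 1 → W
3: reaches L-position 1 → W
6: only reaches 8(W), which is W → L
4: reaches L-position 6 → W
7: reaches L-position 6 → W
2: reaches L-position 6 → W
5: only reaches 2(W), 7(W), 8(W), all W → L
From 2, the L positions reachable in one move are: 6, 1. Any move reaching one of these is winning.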